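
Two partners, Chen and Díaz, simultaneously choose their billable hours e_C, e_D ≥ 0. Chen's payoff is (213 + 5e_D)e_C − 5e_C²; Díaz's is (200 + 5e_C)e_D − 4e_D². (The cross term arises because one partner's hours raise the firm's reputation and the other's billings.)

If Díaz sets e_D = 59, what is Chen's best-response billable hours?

Expanding Chen's payoff: 213e_C + 5e_De_C − 5e_C².
∂π/∂e_C = 213 + 5e_D − 10e_C = 0, so e_C = 21.3 + 0.5e_D.
At e_D = 59: e_C = 21.3 + 0.5·59 = 50.8.

50.8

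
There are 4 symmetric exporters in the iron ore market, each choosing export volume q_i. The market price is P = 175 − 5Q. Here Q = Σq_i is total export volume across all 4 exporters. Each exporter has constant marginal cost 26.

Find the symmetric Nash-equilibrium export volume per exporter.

A representative exporter's profit is π_i = q_i(175 − 5Q) − 26q_i, with Q = q_i + Σ_{j≠i} q_j.
First-order condition: 149 − 10q_i − 5Σ_{j≠i} q_j = 0.
In a symmetric equilibrium every exporter chooses the same q, so Σ_{j≠i} q_j = 3q. The condition becomes 149 − 25q = 0, giving q = 149/25 = 5.96.

5.96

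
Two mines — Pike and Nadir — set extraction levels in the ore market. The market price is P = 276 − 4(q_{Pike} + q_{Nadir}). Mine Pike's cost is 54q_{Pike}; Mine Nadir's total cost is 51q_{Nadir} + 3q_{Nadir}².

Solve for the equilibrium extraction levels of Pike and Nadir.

Mine Pike's profit: π = q_{Pike}(276 − 4(q_{Pike} + q_{Nadir})) − 54q_{Pike}.
∂π/∂q_{Pike} = 222 − 8q_{Pike} − 4q_{Nadir} = 0, so q_{Pike} = 27.75 − 0.5q_{Nadir}.
For Nadir: ∂π/∂q_{Nadir} = 225 − 14q_{Nadir} − 4q_{Pike} = 0 ⇒ q_{Nadir} = 225/14 − (2/7)q_{Pike}.
Substituting the second reaction function into the first: q_{Pike} = 27.75 − 0.5(225/14 − (2/7)q_{Pike}), which gives (6/7)q_{Pike} = 138/7 ⇒ q_{Pike} = 23.
Then q_{Nadir} = 225/14 − (2/7)·23 = 9.5.

23, 9.5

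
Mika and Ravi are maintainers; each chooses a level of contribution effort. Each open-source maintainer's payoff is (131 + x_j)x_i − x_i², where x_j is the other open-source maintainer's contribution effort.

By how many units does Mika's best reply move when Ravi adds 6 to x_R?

3

Mika's payoff is (131 + x_R)x_M − x_M².
∂π/∂x_M = 131 + x_R − 2x_M = 0, so x_M = 65.5 + 0.5x_R.
The reaction-function slope is 0.5, so a 6-unit rise in x_R moves x_M by 0.5 × 6 = 3. Mika's best response rises — the actions are strategic complements.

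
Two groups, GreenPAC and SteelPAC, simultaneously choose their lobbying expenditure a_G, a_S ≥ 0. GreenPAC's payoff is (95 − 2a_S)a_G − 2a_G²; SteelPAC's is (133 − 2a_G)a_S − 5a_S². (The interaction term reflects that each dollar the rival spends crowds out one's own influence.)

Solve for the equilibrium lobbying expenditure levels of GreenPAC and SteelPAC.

19, 9.5

Expanding GreenPAC's payoff: 95a_G − 2a_Sa_G − 2a_G².
∂π/∂a_G = 95 − 2a_S − 4a_G = 0, so a_G = 23.75 − 0.5a_S.
Likewise for SteelPAC: a_S = 13.3 − 0.2a_G.
Plugging a_S into GreenPAC's best response: a_G = 23.75 − 0.5(13.3 − 0.2a_G) ⇒ 0.9a_G = 17.1, so a_G = 19.
Then a_S = 13.3 − 0.2·19 = 9.5.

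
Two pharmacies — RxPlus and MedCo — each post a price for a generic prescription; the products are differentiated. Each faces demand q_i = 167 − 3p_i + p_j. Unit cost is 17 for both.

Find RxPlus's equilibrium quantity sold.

RxPlus's profit: π = (p_{RxPlus} − 17)(167 − 3p_{RxPlus} + p_{MedCo}).
∂π/∂p_{RxPlus} = 218 − 6p_{RxPlus} + p_{MedCo} = 0 ⇒ p_{RxPlus} = 109/3 + (1/6)p_{MedCo}.
The game is symmetric, so in equilibrium p_{MedCo} = p_{RxPlus}: the reaction function gives (5/6)p_{RxPlus} = 109/3, hence p_{RxPlus} = 43.6.
q_{RxPlus} = 167 − 3·43.6 + 43.6 = 79.8.

79.8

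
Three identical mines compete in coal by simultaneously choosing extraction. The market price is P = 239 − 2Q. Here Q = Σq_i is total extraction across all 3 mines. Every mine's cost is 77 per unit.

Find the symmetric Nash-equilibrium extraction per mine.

20.25

A representative mine's profit is π_i = q_i(239 − 2Q) − 77q_i, with Q = q_i + Σ_{j≠i} q_j.
First-order condition: 162 − 4q_i − 2Σ_{j≠i} q_j = 0.
With identical mines, set every q_j = q: then 162 − 4q − 4q = 0, i.e. q = 162/8 = 20.25.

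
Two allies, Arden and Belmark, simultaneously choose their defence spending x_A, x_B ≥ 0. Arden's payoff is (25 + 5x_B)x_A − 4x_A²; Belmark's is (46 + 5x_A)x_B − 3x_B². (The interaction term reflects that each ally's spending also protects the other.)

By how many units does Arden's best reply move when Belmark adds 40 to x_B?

Expanding Arden's payoff: 25x_A + 5x_Bx_A − 4x_A².
∂π/∂x_A = 25 + 5x_B − 8x_A = 0, so x_A = 3.125 + 0.625x_B.
The reaction-function slope is 0.625, so a 40-unit rise in x_B moves x_A by 0.625 × 40 = 25. Arden's best response rises — the actions are strategic complements.

25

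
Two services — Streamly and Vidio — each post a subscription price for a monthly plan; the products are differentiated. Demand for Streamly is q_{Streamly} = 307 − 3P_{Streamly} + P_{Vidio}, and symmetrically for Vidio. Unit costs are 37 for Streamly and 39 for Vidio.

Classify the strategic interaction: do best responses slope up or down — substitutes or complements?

Streamly's profit: π = (P_{Streamly} − 37)(307 − 3P_{Streamly} + P_{Vidio}).
∂π/∂P_{Streamly} = 418 − 6P_{Streamly} + P_{Vidio} = 0 ⇒ P_{Streamly} = 209/3 + (1/6)P_{Vidio}.
The best-response slope dP_{Streamly}/dP_{Vidio} = 1/6 > 0: the reaction function is upward-sloping, so the choices are strategic complements.

strategic complements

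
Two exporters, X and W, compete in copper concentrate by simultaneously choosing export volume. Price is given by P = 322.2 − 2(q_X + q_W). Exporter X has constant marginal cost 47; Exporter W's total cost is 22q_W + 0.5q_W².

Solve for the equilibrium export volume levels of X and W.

Exporter X's profit: π = q_X(322.2 − 2(q_X + q_W)) − 47q_X.
∂π/∂q_X = 275.2 − 4q_X − 2q_W = 0, so q_X = 68.8 − 0.5q_W.
For W: ∂π/∂q_W = 300.2 − 5q_W − 2q_X = 0 ⇒ q_W = 60.04 − 0.4q_X.
Plugging q_W into X's best response: q_X = 68.8 − 0.5(60.04 − 0.4q_X) ⇒ 0.8q_X = 38.78, so q_X = 48.475.
Then q_W = 60.04 − 0.4·48.475 = 40.65.

48.475, 40.65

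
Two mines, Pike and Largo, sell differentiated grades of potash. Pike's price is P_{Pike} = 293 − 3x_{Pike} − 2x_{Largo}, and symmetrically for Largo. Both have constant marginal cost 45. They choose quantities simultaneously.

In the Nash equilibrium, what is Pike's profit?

Mine Pike's profit: π = x_{Pike}(293 − 3x_{Pike} − 2x_{Largo}) − 45x_{Pike}.
∂π/∂x_{Pike} = 248 − 6x_{Pike} − 2x_{Largo} = 0 ⇒ x_{Pike} = 124/3 − (1/3)x_{Largo}.
Setting x_{Pike} = x_{Largo} in the reaction function: x_{Pike} = 124/3 − (1/3)x_{Pike}, so x_{Pike} = (124/3) / (4/3) = 31.
P_{Pike} = 293 − 3·31 − 2·31 = 138.
Profit = (138 − 45)·31 = 2883.

2883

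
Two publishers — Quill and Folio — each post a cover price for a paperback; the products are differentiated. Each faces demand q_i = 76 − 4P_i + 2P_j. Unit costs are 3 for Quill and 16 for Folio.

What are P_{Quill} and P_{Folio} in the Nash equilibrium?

16.4, 21.6

Quill's profit: π = (P_{Quill} − 3)(76 − 4P_{Quill} + 2P_{Folio}).
∂π/∂P_{Quill} = 88 − 8P_{Quill} + 2P_{Folio} = 0 ⇒ P_{Quill} = 11 + 0.25P_{Folio}.
Similarly P_{Folio} = 17.5 + 0.25P_{Quill}.
Solving the two reaction functions simultaneously: (1 − (0.25)(0.25))P_{Quill} = 11 + 0.25·17.5, so 0.9375P_{Quill} = 15.375 and P_{Quill} = 16.4.
Then P_{Folio} = 17.5 + 0.25·16.4 = 21.6.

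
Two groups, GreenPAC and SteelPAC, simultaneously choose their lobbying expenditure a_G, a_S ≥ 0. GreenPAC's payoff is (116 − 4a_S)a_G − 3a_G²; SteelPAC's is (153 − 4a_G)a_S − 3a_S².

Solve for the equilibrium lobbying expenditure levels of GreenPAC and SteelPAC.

4.2, 22.7

Expanding GreenPAC's payoff: 116a_G − 4a_Sa_G − 3a_G².
∂π/∂a_G = 116 − 4a_S − 6a_G = 0, so a_G = 58/3 − (2/3)a_S.
Likewise for SteelPAC: a_S = 25.5 − (2/3)a_G.
Substituting the second reaction function into the first: a_G = 58/3 − (2/3)(25.5 − (2/3)a_G), which gives (5/9)a_G = 7/3 ⇒ a_G = 4.2.
Then a_S = 25.5 − (2/3)·4.2 = 22.7.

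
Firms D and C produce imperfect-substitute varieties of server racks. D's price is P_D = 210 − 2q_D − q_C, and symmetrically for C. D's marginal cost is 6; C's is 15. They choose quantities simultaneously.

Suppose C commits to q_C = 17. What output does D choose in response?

Firm D's profit: π = q_D(210 − 2q_D − q_C) − 6q_D.
∂π/∂q_D = 204 − 4q_D − q_C = 0 ⇒ q_D = 51 − 0.25q_C.
At q_C = 17: q_D = 51 − 0.25·17 = 46.75.

46.75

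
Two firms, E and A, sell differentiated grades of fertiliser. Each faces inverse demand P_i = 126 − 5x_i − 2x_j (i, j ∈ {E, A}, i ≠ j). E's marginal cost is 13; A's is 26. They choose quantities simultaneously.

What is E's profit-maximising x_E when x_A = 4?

10.5

Firm E's profit: π = x_E(126 − 5x_E − 2x_A) − 13x_E.
∂π/∂x_E = 113 − 10x_E − 2x_A = 0 ⇒ x_E = 11.3 − 0.2x_A.
At x_A = 4: x_E = 11.3 − 0.2·4 = 10.5.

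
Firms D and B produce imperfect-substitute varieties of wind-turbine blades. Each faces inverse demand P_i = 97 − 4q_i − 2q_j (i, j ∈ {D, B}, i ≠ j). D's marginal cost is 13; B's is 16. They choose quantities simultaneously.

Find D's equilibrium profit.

289

Firm D's profit: π = q_D(97 − 4q_D − 2q_B) − 13q_D.
∂π/∂q_D = 84 − 8q_D − 2q_B = 0 ⇒ q_D = 10.5 − 0.25q_B.
Similarly q_B = 10.125 − 0.25q_D.
Substituting the second reaction function into the first: q_D = 10.5 − 0.25(10.125 − 0.25q_D), which gives 0.9375q_D = 255/32 ⇒ q_D = 8.5.
Then q_B = 10.125 − 0.25·8.5 = 8.
P_D = 97 − 4·8.5 − 2·8 = 47.
Profit = (47 − 13)·8.5 = 289.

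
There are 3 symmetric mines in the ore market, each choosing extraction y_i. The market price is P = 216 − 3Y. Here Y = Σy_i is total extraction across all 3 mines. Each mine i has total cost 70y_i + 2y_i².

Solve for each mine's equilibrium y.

A representative mine's profit is π_i = y_i(216 − 3Y) − 70y_i − 2y_i², with Y = y_i + Σ_{j≠i} y_j.
First-order condition: 146 − 10y_i − 3Σ_{j≠i} y_j = 0.
In a symmetric equilibrium every mine chooses the same y, so Σ_{j≠i} y_j = 2y. The condition becomes 146 − 16y = 0, giving y = 146/16 = 9.125.

9.125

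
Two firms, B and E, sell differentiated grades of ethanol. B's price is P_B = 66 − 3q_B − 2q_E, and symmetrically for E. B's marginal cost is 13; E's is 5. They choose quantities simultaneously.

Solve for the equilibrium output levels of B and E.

6.125, 8.125

Firm B's profit: π = q_B(66 − 3q_B − 2q_E) − 13q_B.
∂π/∂q_B = 53 − 6q_B − 2q_E = 0 ⇒ q_B = 53/6 − (1/3)q_E.
Similarly q_E = 61/6 − (1/3)q_B.
Substituting the second reaction function into the first: q_B = 53/6 − (1/3)(61/6 − (1/3)q_B), which gives (8/9)q_B = 49/9 ⇒ q_B = 6.125.
Then q_E = 61/6 − (1/3)·6.125 = 8.125.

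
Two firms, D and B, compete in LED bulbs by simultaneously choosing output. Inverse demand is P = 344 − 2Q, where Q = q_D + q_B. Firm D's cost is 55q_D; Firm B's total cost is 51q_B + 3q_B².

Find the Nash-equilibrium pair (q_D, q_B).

Firm D's profit: π = q_D(344 − 2(q_D + q_B)) − 55q_D.
∂π/∂q_D = 289 − 4q_D − 2q_B = 0, so q_D = 72.25 − 0.5q_B.
For B: ∂π/∂q_B = 293 − 10q_B − 2q_D = 0 ⇒ q_B = 29.3 − 0.2q_D.
Plugging q_B into D's best response: q_D = 72.25 − 0.5(29.3 − 0.2q_D) ⇒ 0.9q_D = 57.6, so q_D = 64.
Then q_B = 29.3 − 0.2·64 = 16.5.

64, 16.5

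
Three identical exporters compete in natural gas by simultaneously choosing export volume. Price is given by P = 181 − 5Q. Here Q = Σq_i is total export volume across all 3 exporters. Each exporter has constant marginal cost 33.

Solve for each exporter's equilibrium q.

A representative exporter's profit is π_i = q_i(181 − 5Q) − 33q_i, with Q = q_i + Σ_{j≠i} q_j.
First-order condition: 148 − 10q_i − 5Σ_{j≠i} q_j = 0.
Imposing symmetry (q_j = q for all j) turns Σ_{j≠i} q_j into 2q, so 148 = 20q and q = 7.4.

7.4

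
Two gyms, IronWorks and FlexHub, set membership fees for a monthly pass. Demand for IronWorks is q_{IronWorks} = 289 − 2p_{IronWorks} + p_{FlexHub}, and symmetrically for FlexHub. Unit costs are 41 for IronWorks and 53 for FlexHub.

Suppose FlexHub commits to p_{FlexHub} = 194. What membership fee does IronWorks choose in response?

141.25

IronWorks's profit: π = (p_{IronWorks} − 41)(289 − 2p_{IronWorks} + p_{FlexHub}).
∂π/∂p_{IronWorks} = 371 − 4p_{IronWorks} + p_{FlexHub} = 0 ⇒ p_{IronWorks} = 92.75 + 0.25p_{FlexHub}.
At p_{FlexHub} = 194: p_{IronWorks} = 92.75 + 0.25·194 = 141.25.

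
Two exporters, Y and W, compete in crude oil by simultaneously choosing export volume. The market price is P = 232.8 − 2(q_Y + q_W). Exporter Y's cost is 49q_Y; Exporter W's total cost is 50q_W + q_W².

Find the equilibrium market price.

Exporter Y's profit: π = q_Y(232.8 − 2(q_Y + q_W)) − 49q_Y.
∂π/∂q_Y = 183.8 − 4q_Y − 2q_W = 0, so q_Y = 45.95 − 0.5q_W.
For W: ∂π/∂q_W = 182.8 − 6q_W − 2q_Y = 0 ⇒ q_W = 457/15 − (1/3)q_Y.
Plugging q_W into Y's best response: q_Y = 45.95 − 0.5(457/15 − (1/3)q_Y) ⇒ (5/6)q_Y = 1843/60, so q_Y = 36.86.
Then q_W = 457/15 − (1/3)·36.86 = 18.18.
Equilibrium price: P = 232.8 − 2·55.04 = 122.72.

122.72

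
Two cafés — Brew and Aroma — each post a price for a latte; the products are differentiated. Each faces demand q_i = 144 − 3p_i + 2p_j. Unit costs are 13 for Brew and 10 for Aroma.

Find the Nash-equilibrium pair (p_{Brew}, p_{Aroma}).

45.1875, 44.0625

Brew's profit: π = (p_{Brew} − 13)(144 − 3p_{Brew} + 2p_{Aroma}).
∂π/∂p_{Brew} = 183 − 6p_{Brew} + 2p_{Aroma} = 0 ⇒ p_{Brew} = 30.5 + (1/3)p_{Aroma}.
Similarly p_{Aroma} = 29 + (1/3)p_{Brew}.
Plugging p_{Aroma} into Brew's best response: p_{Brew} = 30.5 + (1/3)(29 + (1/3)p_{Brew}) ⇒ (8/9)p_{Brew} = 241/6, so p_{Brew} = 45.1875.
Then p_{Aroma} = 29 + (1/3)·45.1875 = 44.0625.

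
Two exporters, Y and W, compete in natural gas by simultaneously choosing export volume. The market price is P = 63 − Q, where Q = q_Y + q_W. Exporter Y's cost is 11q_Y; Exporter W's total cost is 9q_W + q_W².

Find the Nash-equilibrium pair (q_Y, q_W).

Exporter Y's profit: π = q_Y(63 − (q_Y + q_W)) − 11q_Y.
∂π/∂q_Y = 52 − 2q_Y − q_W = 0, so q_Y = 26 − 0.5q_W.
For W: ∂π/∂q_W = 54 − 4q_W − q_Y = 0 ⇒ q_W = 13.5 − 0.25q_Y.
Plugging q_W into Y's best response: q_Y = 26 − 0.5(13.5 − 0.25q_Y) ⇒ 0.875q_Y = 19.25, so q_Y = 22.
Then q_W = 13.5 − 0.25·22 = 8.

22, 8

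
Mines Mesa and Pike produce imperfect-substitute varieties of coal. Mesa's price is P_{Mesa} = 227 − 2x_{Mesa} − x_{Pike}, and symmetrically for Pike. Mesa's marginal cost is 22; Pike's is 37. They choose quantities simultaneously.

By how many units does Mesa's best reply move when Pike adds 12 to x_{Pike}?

-3

Mine Mesa's profit: π = x_{Mesa}(227 − 2x_{Mesa} − x_{Pike}) − 22x_{Mesa}.
∂π/∂x_{Mesa} = 205 − 4x_{Mesa} − x_{Pike} = 0 ⇒ x_{Mesa} = 51.25 − 0.25x_{Pike}.
The reaction-function slope is −0.25, so a 12-unit rise in x_{Pike} moves x_{Mesa} by −0.25 × 12 = −3. Mesa's best response falls — the actions are strategic substitutes.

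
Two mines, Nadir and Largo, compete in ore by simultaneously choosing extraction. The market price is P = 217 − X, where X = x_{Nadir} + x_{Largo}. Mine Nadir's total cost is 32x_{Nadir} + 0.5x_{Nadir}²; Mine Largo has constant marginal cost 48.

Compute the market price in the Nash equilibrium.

112.4

Mine Nadir's profit: π = x_{Nadir}(217 − (x_{Nadir} + x_{Largo})) − 32x_{Nadir} − 0.5x_{Nadir}².
∂π/∂x_{Nadir} = 185 − 3x_{Nadir} − x_{Largo} = 0, so x_{Nadir} = 185/3 − (1/3)x_{Largo}.
For Largo: ∂π/∂x_{Largo} = 169 − 2x_{Largo} − x_{Nadir} = 0 ⇒ x_{Largo} = 84.5 − 0.5x_{Nadir}.
Solving the two reaction functions simultaneously: (1 − (−1/3)(−0.5))x_{Nadir} = 185/3 − (1/3)·84.5, so (5/6)x_{Nadir} = 33.5 and x_{Nadir} = 40.2.
Then x_{Largo} = 84.5 − 0.5·40.2 = 64.4.
Equilibrium price: P = 217 − 104.6 = 112.4.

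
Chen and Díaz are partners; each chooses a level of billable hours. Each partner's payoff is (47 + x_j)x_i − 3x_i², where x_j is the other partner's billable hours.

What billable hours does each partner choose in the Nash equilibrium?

Chen's payoff is (47 + x_D)x_C − 3x_C².
∂π/∂x_C = 47 + x_D − 6x_C = 0, so x_C = 47/6 + (1/6)x_D.
The game is symmetric, so in equilibrium x_D = x_C: the reaction function gives (5/6)x_C = 47/6, hence x_C = 9.4.

9.4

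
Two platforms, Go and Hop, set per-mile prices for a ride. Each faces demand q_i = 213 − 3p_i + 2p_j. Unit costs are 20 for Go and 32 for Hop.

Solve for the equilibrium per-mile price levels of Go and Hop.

Go's profit: π = (p_{Go} − 20)(213 − 3p_{Go} + 2p_{Hop}).
∂π/∂p_{Go} = 273 − 6p_{Go} + 2p_{Hop} = 0 ⇒ p_{Go} = 45.5 + (1/3)p_{Hop}.
Similarly p_{Hop} = 51.5 + (1/3)p_{Go}.
Plugging p_{Hop} into Go's best response: p_{Go} = 45.5 + (1/3)(51.5 + (1/3)p_{Go}) ⇒ (8/9)p_{Go} = 188/3, so p_{Go} = 70.5.
Then p_{Hop} = 51.5 + (1/3)·70.5 = 75.

70.5, 75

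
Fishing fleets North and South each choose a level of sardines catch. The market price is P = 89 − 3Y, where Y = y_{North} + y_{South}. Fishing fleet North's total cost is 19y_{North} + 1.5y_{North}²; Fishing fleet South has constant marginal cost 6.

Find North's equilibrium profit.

Fishing fleet North's profit: π = y_{North}(89 − 3(y_{North} + y_{South})) − 19y_{North} − 1.5y_{North}².
∂π/∂y_{North} = 70 − 9y_{North} − 3y_{South} = 0, so y_{North} = 70/9 − (1/3)y_{South}.
For South: ∂π/∂y_{South} = 83 − 6y_{South} − 3y_{North} = 0 ⇒ y_{South} = 83/6 − 0.5y_{North}.
Plugging y_{South} into North's best response: y_{North} = 70/9 − (1/3)(83/6 − 0.5y_{North}) ⇒ (5/6)y_{North} = 19/6, so y_{North} = 3.8.
Then y_{South} = 83/6 − 0.5·3.8 = 179/15.
Price P = 89 − 3·(236/15) = 41.8.
North's profit: (41.8 − 19)·3.8 − 1.5(3.8)² = 64.98.

64.98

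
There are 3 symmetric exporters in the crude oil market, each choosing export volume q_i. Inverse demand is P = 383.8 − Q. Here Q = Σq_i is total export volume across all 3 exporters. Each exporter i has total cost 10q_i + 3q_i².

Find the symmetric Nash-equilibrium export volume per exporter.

A representative exporter's profit is π_i = q_i(383.8 − Q) − 10q_i − 3q_i², with Q = q_i + Σ_{j≠i} q_j.
First-order condition: 373.8 − 8q_i − Σ_{j≠i} q_j = 0.
With identical exporters, set every q_j = q: then 373.8 − 8q − 2q = 0, i.e. q = 373.8/10 = 37.38.

37.38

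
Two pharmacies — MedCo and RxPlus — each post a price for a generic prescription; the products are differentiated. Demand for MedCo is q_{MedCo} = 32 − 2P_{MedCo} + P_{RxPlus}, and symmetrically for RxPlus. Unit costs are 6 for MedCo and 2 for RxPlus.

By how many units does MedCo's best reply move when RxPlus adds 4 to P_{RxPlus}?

MedCo's profit: π = (P_{MedCo} − 6)(32 − 2P_{MedCo} + P_{RxPlus}).
∂π/∂P_{MedCo} = 44 − 4P_{MedCo} + P_{RxPlus} = 0 ⇒ P_{MedCo} = 11 + 0.25P_{RxPlus}.
The reaction-function slope is 0.25, so a 4-unit rise in P_{RxPlus} moves P_{MedCo} by 0.25 × 4 = 1. MedCo's best response rises — the actions are strategic complements.

1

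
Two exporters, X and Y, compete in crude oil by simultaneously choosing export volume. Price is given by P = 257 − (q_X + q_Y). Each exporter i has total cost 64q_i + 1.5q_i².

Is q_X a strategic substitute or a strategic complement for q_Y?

strategic substitutes

Exporter X's profit: π = q_X(257 − (q_X + q_Y)) − 64q_X − 1.5q_X².
∂π/∂q_X = 193 − 5q_X − q_Y = 0, so q_X = 38.6 − 0.2q_Y.
The best-response slope dq_X/dq_Y = −0.2 < 0: the reaction function is downward-sloping, so the choices are strategic substitutes.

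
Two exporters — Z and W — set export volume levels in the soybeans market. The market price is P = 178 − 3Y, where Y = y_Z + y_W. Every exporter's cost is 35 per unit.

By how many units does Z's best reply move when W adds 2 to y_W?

Exporter Z's profit: π = y_Z(178 − 3(y_Z + y_W)) − 35y_Z.
∂π/∂y_Z = 143 − 6y_Z − 3y_W = 0, so y_Z = 143/6 − 0.5y_W.
The reaction-function slope is −0.5, so a 2-unit rise in y_W moves y_Z by −0.5 × 2 = −1. Z's best response falls — the actions are strategic substitutes.

-1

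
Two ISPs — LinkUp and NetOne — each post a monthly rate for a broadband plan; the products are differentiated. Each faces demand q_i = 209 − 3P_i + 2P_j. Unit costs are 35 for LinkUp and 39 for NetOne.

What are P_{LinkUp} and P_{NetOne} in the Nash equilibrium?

79.25, 80.75

LinkUp's profit: π = (P_{LinkUp} − 35)(209 − 3P_{LinkUp} + 2P_{NetOne}).
∂π/∂P_{LinkUp} = 314 − 6P_{LinkUp} + 2P_{NetOne} = 0 ⇒ P_{LinkUp} = 157/3 + (1/3)P_{NetOne}.
Similarly P_{NetOne} = 163/3 + (1/3)P_{LinkUp}.
Substituting the second reaction function into the first: P_{LinkUp} = 157/3 + (1/3)(163/3 + (1/3)P_{LinkUp}), which gives (8/9)P_{LinkUp} = 634/9 ⇒ P_{LinkUp} = 79.25.
Then P_{NetOne} = 163/3 + (1/3)·79.25 = 80.75.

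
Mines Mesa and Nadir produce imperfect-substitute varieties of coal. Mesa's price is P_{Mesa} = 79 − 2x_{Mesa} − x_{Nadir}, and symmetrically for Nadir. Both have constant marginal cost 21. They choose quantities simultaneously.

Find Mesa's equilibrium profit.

269.12

Mine Mesa's profit: π = x_{Mesa}(79 − 2x_{Mesa} − x_{Nadir}) − 21x_{Mesa}.
∂π/∂x_{Mesa} = 58 − 4x_{Mesa} − x_{Nadir} = 0 ⇒ x_{Mesa} = 14.5 − 0.25x_{Nadir}.
Setting x_{Mesa} = x_{Nadir} in the reaction function: x_{Mesa} = 14.5 − 0.25x_{Mesa}, so x_{Mesa} = 14.5 / 1.25 = 11.6.
P_{Mesa} = 79 − 2·11.6 − 11.6 = 44.2.
Profit = (44.2 − 21)·11.6 = 269.12.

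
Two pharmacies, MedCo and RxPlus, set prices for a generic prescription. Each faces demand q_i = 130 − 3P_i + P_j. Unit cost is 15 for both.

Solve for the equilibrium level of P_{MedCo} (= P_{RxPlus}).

35

MedCo's profit: π = (P_{MedCo} − 15)(130 − 3P_{MedCo} + P_{RxPlus}).
∂π/∂P_{MedCo} = 175 − 6P_{MedCo} + P_{RxPlus} = 0 ⇒ P_{MedCo} = 175/6 + (1/6)P_{RxPlus}.
Setting P_{MedCo} = P_{RxPlus} in the reaction function: P_{MedCo} = 175/6 + (1/6)P_{MedCo}, so P_{MedCo} = (175/6) / (5/6) = 35.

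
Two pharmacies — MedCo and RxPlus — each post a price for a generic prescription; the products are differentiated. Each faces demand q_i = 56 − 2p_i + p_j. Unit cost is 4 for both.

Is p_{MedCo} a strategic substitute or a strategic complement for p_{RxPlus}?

strategic complements

MedCo's profit: π = (p_{MedCo} − 4)(56 − 2p_{MedCo} + p_{RxPlus}).
∂π/∂p_{MedCo} = 64 − 4p_{MedCo} + p_{RxPlus} = 0 ⇒ p_{MedCo} = 16 + 0.25p_{RxPlus}.
The best-response slope dp_{MedCo}/dp_{RxPlus} = 0.25 > 0: the reaction function is upward-sloping, so the choices are strategic complements.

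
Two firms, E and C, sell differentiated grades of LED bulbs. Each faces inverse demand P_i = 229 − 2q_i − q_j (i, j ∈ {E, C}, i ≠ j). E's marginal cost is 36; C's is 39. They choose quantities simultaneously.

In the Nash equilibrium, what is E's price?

Firm E's profit: π = q_E(229 − 2q_E − q_C) − 36q_E.
∂π/∂q_E = 193 − 4q_E − q_C = 0 ⇒ q_E = 48.25 − 0.25q_C.
Similarly q_C = 47.5 − 0.25q_E.
Substituting the second reaction function into the first: q_E = 48.25 − 0.25(47.5 − 0.25q_E), which gives 0.9375q_E = 36.375 ⇒ q_E = 38.8.
Then q_C = 47.5 − 0.25·38.8 = 37.8.
P_E = 229 − 2·38.8 − 37.8 = 113.6.

113.6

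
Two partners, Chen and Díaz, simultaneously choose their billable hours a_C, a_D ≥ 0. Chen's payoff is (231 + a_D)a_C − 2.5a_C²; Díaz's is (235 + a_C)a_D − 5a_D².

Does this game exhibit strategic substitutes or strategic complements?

strategic complements

Expanding Chen's payoff: 231a_C + a_Da_C − 2.5a_C².
∂π/∂a_C = 231 + a_D − 5a_C = 0, so a_C = 46.2 + 0.2a_D.
The best-response slope da_C/da_D = 0.2 > 0: the reaction function is upward-sloping, so the choices are strategic complements.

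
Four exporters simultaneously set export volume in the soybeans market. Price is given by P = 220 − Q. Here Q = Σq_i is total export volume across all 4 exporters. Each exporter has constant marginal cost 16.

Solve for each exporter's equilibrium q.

40.8

A representative exporter's profit is π_i = q_i(220 − Q) − 16q_i, with Q = q_i + Σ_{j≠i} q_j.
First-order condition: 204 − 2q_i − Σ_{j≠i} q_j = 0.
In a symmetric equilibrium every exporter chooses the same q, so Σ_{j≠i} q_j = 3q. The condition becomes 204 − 5q = 0, giving q = 204/5 = 40.8.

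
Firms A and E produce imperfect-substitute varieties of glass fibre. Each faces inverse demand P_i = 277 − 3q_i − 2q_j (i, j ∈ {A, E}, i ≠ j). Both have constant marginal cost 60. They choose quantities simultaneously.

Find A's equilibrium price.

Firm A's profit: π = q_A(277 − 3q_A − 2q_E) − 60q_A.
∂π/∂q_A = 217 − 6q_A − 2q_E = 0 ⇒ q_A = 217/6 − (1/3)q_E.
The game is symmetric, so in equilibrium q_E = q_A: the reaction function gives (4/3)q_A = 217/6, hence q_A = 27.125.
P_A = 277 − 3·27.125 − 2·27.125 = 141.375.

141.375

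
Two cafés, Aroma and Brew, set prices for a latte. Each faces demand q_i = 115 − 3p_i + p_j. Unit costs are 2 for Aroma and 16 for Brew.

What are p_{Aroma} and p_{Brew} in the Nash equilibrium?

25.4, 31.4

Aroma's profit: π = (p_{Aroma} − 2)(115 − 3p_{Aroma} + p_{Brew}).
∂π/∂p_{Aroma} = 121 − 6p_{Aroma} + p_{Brew} = 0 ⇒ p_{Aroma} = 121/6 + (1/6)p_{Brew}.
Similarly p_{Brew} = 163/6 + (1/6)p_{Aroma}.
Substituting the second reaction function into the first: p_{Aroma} = 121/6 + (1/6)(163/6 + (1/6)p_{Aroma}), which gives (35/36)p_{Aroma} = 889/36 ⇒ p_{Aroma} = 25.4.
Then p_{Brew} = 163/6 + (1/6)·25.4 = 31.4.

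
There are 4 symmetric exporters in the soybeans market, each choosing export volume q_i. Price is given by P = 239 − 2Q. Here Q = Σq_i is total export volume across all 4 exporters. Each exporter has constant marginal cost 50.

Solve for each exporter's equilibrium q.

18.9

A representative exporter's profit is π_i = q_i(239 − 2Q) − 50q_i, with Q = q_i + Σ_{j≠i} q_j.
First-order condition: 189 − 4q_i − 2Σ_{j≠i} q_j = 0.
Imposing symmetry (q_j = q for all j) turns Σ_{j≠i} q_j into 3q, so 189 = 10q and q = 18.9.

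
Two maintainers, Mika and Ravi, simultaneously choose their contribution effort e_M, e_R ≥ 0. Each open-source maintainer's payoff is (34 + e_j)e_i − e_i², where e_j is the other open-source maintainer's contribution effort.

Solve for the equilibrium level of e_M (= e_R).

34

Mika's payoff is (34 + e_R)e_M − e_M².
∂π/∂e_M = 34 + e_R − 2e_M = 0, so e_M = 17 + 0.5e_R.
Setting e_M = e_R in the reaction function: e_M = 17 + 0.5e_M, so e_M = 17 / 0.5 = 34.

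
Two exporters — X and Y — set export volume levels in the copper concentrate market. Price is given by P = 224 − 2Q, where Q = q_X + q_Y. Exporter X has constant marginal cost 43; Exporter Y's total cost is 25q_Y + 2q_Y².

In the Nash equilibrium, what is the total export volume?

Exporter X's profit: π = q_X(224 − 2(q_X + q_Y)) − 43q_X.
∂π/∂q_X = 181 − 4q_X − 2q_Y = 0, so q_X = 45.25 − 0.5q_Y.
For Y: ∂π/∂q_Y = 199 − 8q_Y − 2q_X = 0 ⇒ q_Y = 24.875 − 0.25q_X.
Plugging q_Y into X's best response: q_X = 45.25 − 0.5(24.875 − 0.25q_X) ⇒ 0.875q_X = 32.8125, so q_X = 37.5.
Then q_Y = 24.875 − 0.25·37.5 = 15.5.
Total export volume: 37.5 + 15.5 = 53.

53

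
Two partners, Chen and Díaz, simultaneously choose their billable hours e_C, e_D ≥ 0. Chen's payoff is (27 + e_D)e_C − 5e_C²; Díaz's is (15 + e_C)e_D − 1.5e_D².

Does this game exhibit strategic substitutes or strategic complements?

Expanding Chen's payoff: 27e_C + e_De_C − 5e_C².
∂π/∂e_C = 27 + e_D − 10e_C = 0, so e_C = 2.7 + 0.1e_D.
The best-response slope de_C/de_D = 0.1 > 0: the reaction function is upward-sloping, so the choices are strategic complements.

strategic complements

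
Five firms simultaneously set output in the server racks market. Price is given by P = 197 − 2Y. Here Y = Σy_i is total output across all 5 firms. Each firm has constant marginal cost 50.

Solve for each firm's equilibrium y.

12.25

A representative firm's profit is π_i = y_i(197 − 2Y) − 50y_i, with Y = y_i + Σ_{j≠i} y_j.
First-order condition: 147 − 4y_i − 2Σ_{j≠i} y_j = 0.
In a symmetric equilibrium every firm chooses the same y, so Σ_{j≠i} y_j = 4y. The condition becomes 147 − 12y = 0, giving y = 147/12 = 12.25.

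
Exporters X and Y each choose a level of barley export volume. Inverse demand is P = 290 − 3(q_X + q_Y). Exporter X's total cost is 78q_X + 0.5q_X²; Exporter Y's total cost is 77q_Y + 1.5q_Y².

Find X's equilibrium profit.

1932.875

Exporter X's profit: π = q_X(290 − 3(q_X + q_Y)) − 78q_X − 0.5q_X².
∂π/∂q_X = 212 − 7q_X − 3q_Y = 0, so q_X = 212/7 − (3/7)q_Y.
For Y: ∂π/∂q_Y = 213 − 9q_Y − 3q_X = 0 ⇒ q_Y = 71/3 − (1/3)q_X.
Solving the two reaction functions simultaneously: (1 − (−3/7)(−1/3))q_X = 212/7 − (3/7)·(71/3), so (6/7)q_X = 141/7 and q_X = 23.5.
Then q_Y = 71/3 − (1/3)·23.5 = 95/6.
Price P = 290 − 3·(118/3) = 172.
X's profit: (172 − 78)·23.5 − 0.5(23.5)² = 1932.875.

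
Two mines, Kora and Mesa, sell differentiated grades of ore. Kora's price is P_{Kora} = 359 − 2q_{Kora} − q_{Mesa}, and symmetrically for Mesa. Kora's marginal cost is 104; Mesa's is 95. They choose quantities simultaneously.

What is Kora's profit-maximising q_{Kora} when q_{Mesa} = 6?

Mine Kora's profit: π = q_{Kora}(359 − 2q_{Kora} − q_{Mesa}) − 104q_{Kora}.
∂π/∂q_{Kora} = 255 − 4q_{Kora} − q_{Mesa} = 0 ⇒ q_{Kora} = 63.75 − 0.25q_{Mesa}.
At q_{Mesa} = 6: q_{Kora} = 63.75 − 0.25·6 = 62.25.

62.25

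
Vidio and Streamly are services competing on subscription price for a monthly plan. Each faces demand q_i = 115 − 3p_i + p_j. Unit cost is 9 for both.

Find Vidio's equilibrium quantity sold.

58.2

Vidio's profit: π = (p_{Vidio} − 9)(115 − 3p_{Vidio} + p_{Streamly}).
∂π/∂p_{Vidio} = 142 − 6p_{Vidio} + p_{Streamly} = 0 ⇒ p_{Vidio} = 71/3 + (1/6)p_{Streamly}.
Setting p_{Vidio} = p_{Streamly} in the reaction function: p_{Vidio} = 71/3 + (1/6)p_{Vidio}, so p_{Vidio} = (71/3) / (5/6) = 28.4.
q_{Vidio} = 115 − 3·28.4 + 28.4 = 58.2.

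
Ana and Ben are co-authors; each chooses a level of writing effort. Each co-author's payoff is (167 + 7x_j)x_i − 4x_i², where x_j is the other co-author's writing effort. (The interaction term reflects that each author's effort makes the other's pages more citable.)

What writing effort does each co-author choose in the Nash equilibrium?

Ana's payoff is (167 + 7x_B)x_A − 4x_A².
∂π/∂x_A = 167 + 7x_B − 8x_A = 0, so x_A = 20.875 + 0.875x_B.
By symmetry x_B = x_A; substituting into the reaction function, 0.125x_A = 20.875 and x_A = 167.

167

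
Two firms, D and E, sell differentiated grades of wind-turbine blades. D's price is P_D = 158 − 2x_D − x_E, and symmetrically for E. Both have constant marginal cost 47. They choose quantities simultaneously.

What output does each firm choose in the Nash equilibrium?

Firm D's profit: π = x_D(158 − 2x_D − x_E) − 47x_D.
∂π/∂x_D = 111 − 4x_D − x_E = 0 ⇒ x_D = 27.75 − 0.25x_E.
By symmetry x_E = x_D; substituting into the reaction function, 1.25x_D = 27.75 and x_D = 22.2.

22.2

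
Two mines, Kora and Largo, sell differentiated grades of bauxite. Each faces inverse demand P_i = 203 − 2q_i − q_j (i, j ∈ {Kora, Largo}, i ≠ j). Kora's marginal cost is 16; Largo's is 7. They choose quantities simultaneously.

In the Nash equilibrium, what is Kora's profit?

Mine Kora's profit: π = q_{Kora}(203 − 2q_{Kora} − q_{Largo}) − 16q_{Kora}.
∂π/∂q_{Kora} = 187 − 4q_{Kora} − q_{Largo} = 0 ⇒ q_{Kora} = 46.75 − 0.25q_{Largo}.
Similarly q_{Largo} = 49 − 0.25q_{Kora}.
Solving the two reaction functions simultaneously: (1 − (−0.25)(−0.25))q_{Kora} = 46.75 − 0.25·49, so 0.9375q_{Kora} = 34.5 and q_{Kora} = 36.8.
Then q_{Largo} = 49 − 0.25·36.8 = 39.8.
P_{Kora} = 203 − 2·36.8 − 39.8 = 89.6.
Profit = (89.6 − 16)·36.8 = 2708.48.

2708.48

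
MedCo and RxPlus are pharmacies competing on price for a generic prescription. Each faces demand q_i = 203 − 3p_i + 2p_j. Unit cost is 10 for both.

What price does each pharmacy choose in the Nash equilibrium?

MedCo's profit: π = (p_{MedCo} − 10)(203 − 3p_{MedCo} + 2p_{RxPlus}).
∂π/∂p_{MedCo} = 233 − 6p_{MedCo} + 2p_{RxPlus} = 0 ⇒ p_{MedCo} = 233/6 + (1/3)p_{RxPlus}.
By symmetry p_{RxPlus} = p_{MedCo}; substituting into the reaction function, (2/3)p_{MedCo} = 233/6 and p_{MedCo} = 58.25.

58.25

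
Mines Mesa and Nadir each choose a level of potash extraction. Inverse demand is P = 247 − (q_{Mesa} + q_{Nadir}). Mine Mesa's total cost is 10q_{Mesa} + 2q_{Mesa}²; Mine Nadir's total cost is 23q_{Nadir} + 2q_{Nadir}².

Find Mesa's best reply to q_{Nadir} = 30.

Mine Mesa's profit: π = q_{Mesa}(247 − (q_{Mesa} + q_{Nadir})) − 10q_{Mesa} − 2q_{Mesa}².
∂π/∂q_{Mesa} = 237 − 6q_{Mesa} − q_{Nadir} = 0, so q_{Mesa} = 39.5 − (1/6)q_{Nadir}.
At q_{Nadir} = 30: q_{Mesa} = 39.5 − (1/6)·30 = 34.5.

34.5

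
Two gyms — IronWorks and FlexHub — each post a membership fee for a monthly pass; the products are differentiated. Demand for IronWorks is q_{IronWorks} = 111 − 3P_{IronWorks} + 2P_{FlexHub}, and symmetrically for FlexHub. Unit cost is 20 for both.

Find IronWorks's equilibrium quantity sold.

68.25

IronWorks's profit: π = (P_{IronWorks} − 20)(111 − 3P_{IronWorks} + 2P_{FlexHub}).
∂π/∂P_{IronWorks} = 171 − 6P_{IronWorks} + 2P_{FlexHub} = 0 ⇒ P_{IronWorks} = 28.5 + (1/3)P_{FlexHub}.
Setting P_{IronWorks} = P_{FlexHub} in the reaction function: P_{IronWorks} = 28.5 + (1/3)P_{IronWorks}, so P_{IronWorks} = 28.5 / (2/3) = 42.75.
q_{IronWorks} = 111 − 3·42.75 + 2·42.75 = 68.25.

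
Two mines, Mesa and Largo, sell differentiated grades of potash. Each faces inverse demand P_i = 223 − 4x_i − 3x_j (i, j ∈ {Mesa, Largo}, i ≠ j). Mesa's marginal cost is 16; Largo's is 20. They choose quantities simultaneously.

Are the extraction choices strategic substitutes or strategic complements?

strategic substitutes

Mine Mesa's profit: π = x_{Mesa}(223 − 4x_{Mesa} − 3x_{Largo}) − 16x_{Mesa}.
∂π/∂x_{Mesa} = 207 − 8x_{Mesa} − 3x_{Largo} = 0 ⇒ x_{Mesa} = 25.875 − 0.375x_{Largo}.
The best-response slope dx_{Mesa}/dx_{Largo} = −0.375 < 0: the reaction function is downward-sloping, so the choices are strategic substitutes.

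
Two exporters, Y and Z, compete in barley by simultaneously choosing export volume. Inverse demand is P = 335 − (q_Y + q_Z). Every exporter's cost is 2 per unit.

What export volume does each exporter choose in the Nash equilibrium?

Exporter Y's profit: π = q_Y(335 − (q_Y + q_Z)) − 2q_Y.
∂π/∂q_Y = 333 − 2q_Y − q_Z = 0, so q_Y = 166.5 − 0.5q_Z.
Setting q_Y = q_Z in the reaction function: q_Y = 166.5 − 0.5q_Y, so q_Y = 166.5 / 1.5 = 111.

111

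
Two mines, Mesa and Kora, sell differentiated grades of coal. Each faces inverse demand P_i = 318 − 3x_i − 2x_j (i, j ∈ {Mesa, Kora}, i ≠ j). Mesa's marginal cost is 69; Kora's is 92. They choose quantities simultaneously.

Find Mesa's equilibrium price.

Mine Mesa's profit: π = x_{Mesa}(318 − 3x_{Mesa} − 2x_{Kora}) − 69x_{Mesa}.
∂π/∂x_{Mesa} = 249 − 6x_{Mesa} − 2x_{Kora} = 0 ⇒ x_{Mesa} = 41.5 − (1/3)x_{Kora}.
Similarly x_{Kora} = 113/3 − (1/3)x_{Mesa}.
Substituting the second reaction function into the first: x_{Mesa} = 41.5 − (1/3)(113/3 − (1/3)x_{Mesa}), which gives (8/9)x_{Mesa} = 521/18 ⇒ x_{Mesa} = 32.5625.
Then x_{Kora} = 113/3 − (1/3)·32.5625 = 26.8125.
P_{Mesa} = 318 − 3·32.5625 − 2·26.8125 = 166.6875.

166.6875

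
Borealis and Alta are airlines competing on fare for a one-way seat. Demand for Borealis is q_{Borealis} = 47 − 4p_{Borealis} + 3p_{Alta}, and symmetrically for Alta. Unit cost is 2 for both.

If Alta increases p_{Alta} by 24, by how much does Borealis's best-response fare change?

Borealis's profit: π = (p_{Borealis} − 2)(47 − 4p_{Borealis} + 3p_{Alta}).
∂π/∂p_{Borealis} = 55 − 8p_{Borealis} + 3p_{Alta} = 0 ⇒ p_{Borealis} = 6.875 + 0.375p_{Alta}.
The reaction-function slope is 0.375, so a 24-unit rise in p_{Alta} moves p_{Borealis} by 0.375 × 24 = 9. Borealis's best response rises — the actions are strategic complements.

9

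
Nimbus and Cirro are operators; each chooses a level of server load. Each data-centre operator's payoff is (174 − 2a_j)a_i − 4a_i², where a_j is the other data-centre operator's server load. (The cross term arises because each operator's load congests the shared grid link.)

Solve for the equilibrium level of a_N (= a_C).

Nimbus's payoff is (174 − 2a_C)a_N − 4a_N².
∂π/∂a_N = 174 − 2a_C − 8a_N = 0, so a_N = 21.75 − 0.25a_C.
By symmetry a_C = a_N; substituting into the reaction function, 1.25a_N = 21.75 and a_N = 17.4.

17.4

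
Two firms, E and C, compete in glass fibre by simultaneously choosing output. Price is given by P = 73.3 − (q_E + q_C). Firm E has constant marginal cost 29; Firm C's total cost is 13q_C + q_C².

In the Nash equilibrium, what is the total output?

Firm E's profit: π = q_E(73.3 − (q_E + q_C)) − 29q_E.
∂π/∂q_E = 44.3 − 2q_E − q_C = 0, so q_E = 22.15 − 0.5q_C.
For C: ∂π/∂q_C = 60.3 − 4q_C − q_E = 0 ⇒ q_C = 15.075 − 0.25q_E.
Plugging q_C into E's best response: q_E = 22.15 − 0.5(15.075 − 0.25q_E) ⇒ 0.875q_E = 14.6125, so q_E = 16.7.
Then q_C = 15.075 − 0.25·16.7 = 10.9.
Total output: 16.7 + 10.9 = 27.6.

27.6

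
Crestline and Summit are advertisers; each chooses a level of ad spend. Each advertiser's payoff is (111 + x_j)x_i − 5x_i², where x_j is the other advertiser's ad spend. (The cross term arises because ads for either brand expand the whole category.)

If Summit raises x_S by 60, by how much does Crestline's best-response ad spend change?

Crestline's payoff is (111 + x_S)x_C − 5x_C².
∂π/∂x_C = 111 + x_S − 10x_C = 0, so x_C = 11.1 + 0.1x_S.
The reaction-function slope is 0.1, so a 60-unit rise in x_S moves x_C by 0.1 × 60 = 6. Crestline's best response rises — the actions are strategic complements.

6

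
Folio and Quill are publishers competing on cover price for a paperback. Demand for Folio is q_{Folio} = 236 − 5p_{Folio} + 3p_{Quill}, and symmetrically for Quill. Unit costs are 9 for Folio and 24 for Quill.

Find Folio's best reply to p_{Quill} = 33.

Folio's profit: π = (p_{Folio} − 9)(236 − 5p_{Folio} + 3p_{Quill}).
∂π/∂p_{Folio} = 281 − 10p_{Folio} + 3p_{Quill} = 0 ⇒ p_{Folio} = 28.1 + 0.3p_{Quill}.
At p_{Quill} = 33: p_{Folio} = 28.1 + 0.3·33 = 38.

38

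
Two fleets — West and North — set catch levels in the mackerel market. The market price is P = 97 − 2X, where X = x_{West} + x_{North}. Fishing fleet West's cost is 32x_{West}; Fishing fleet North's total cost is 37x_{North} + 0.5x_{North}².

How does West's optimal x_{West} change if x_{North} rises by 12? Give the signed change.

Fishing fleet West's profit: π = x_{West}(97 − 2(x_{West} + x_{North})) − 32x_{West}.
∂π/∂x_{West} = 65 − 4x_{West} − 2x_{North} = 0, so x_{West} = 16.25 − 0.5x_{North}.
The reaction-function slope is −0.5, so a 12-unit rise in x_{North} moves x_{West} by −0.5 × 12 = −6. West's best response falls — the actions are strategic substitutes.

-6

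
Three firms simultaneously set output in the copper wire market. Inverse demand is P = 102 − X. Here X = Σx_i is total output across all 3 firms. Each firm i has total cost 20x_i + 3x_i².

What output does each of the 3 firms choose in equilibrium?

8.2

A representative firm's profit is π_i = x_i(102 − X) − 20x_i − 3x_i², with X = x_i + Σ_{j≠i} x_j.
First-order condition: 82 − 8x_i − Σ_{j≠i} x_j = 0.
With identical firms, set every x_j = x: then 82 − 8x − 2x = 0, i.e. x = 82/10 = 8.2.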